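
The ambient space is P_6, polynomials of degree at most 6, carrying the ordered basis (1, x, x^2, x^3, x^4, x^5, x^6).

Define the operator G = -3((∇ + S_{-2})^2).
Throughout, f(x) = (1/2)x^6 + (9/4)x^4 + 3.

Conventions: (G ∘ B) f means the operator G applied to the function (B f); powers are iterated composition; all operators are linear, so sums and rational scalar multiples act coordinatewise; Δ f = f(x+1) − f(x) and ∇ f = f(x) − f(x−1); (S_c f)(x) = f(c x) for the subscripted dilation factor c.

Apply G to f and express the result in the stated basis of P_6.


the image equals g(x) = -6144x^6 - 288x^5 + 27x^4 - 1716x^3 + 1944x^2 - 504x + 63/4

∇ f = 3x^5 - (15/2)x^4 + 19x^3 - 21x^2 + 12x - 11/4
S_{-2} f = 32x^6 + 36x^4 + 3
(∇ + S_{-2}) f = 32x^6 + 3x^5 + (57/2)x^4 + 19x^3 - 21x^2 + 12x + 1/4
∇ (∇ + S_{-2}) f = 192x^5 - 465x^4 + 724x^3 - 564x^2 + 192x - 11/2
S_{-2} (∇ + S_{-2}) f = 2048x^6 - 96x^5 + 456x^4 - 152x^3 - 84x^2 - 24x + 1/4
(∇ + S_{-2}) (∇ + S_{-2}) f = 2048x^6 + 96x^5 - 9x^4 + 572x^3 - 648x^2 + 168x - 21/4
(-3((∇ + S_{-2})^2)) f = -6144x^6 - 288x^5 + 27x^4 - 1716x^3 + 1944x^2 - 504x + 63/4


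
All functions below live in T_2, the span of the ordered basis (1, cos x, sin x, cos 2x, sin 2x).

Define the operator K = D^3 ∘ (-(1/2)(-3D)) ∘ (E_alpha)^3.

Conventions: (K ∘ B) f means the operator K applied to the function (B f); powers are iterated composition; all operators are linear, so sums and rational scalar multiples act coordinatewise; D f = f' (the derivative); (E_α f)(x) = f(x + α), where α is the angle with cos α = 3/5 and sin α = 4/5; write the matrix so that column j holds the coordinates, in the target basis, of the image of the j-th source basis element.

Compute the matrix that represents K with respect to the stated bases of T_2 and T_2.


image of 1: 0
image of cos x: -(351/250)cos x - (66/125)sin x
image of sin x: (66/125)cos x - (351/250)sin x
image of cos 2x: (282072/15625)cos 2x + (247104/15625)sin 2x
image of sin 2x: -(247104/15625)cos 2x + (282072/15625)sin 2x
each image's coordinates form column j of the matrix

the matrix is [[0, 0, 0, 0, 0]; [0, -351/250, 66/125, 0, 0]; [0, -66/125, -351/250, 0, 0]; [0, 0, 0, 282072/15625, -247104/15625]; [0, 0, 0, 247104/15625, 282072/15625]] (rows listed top to bottom)


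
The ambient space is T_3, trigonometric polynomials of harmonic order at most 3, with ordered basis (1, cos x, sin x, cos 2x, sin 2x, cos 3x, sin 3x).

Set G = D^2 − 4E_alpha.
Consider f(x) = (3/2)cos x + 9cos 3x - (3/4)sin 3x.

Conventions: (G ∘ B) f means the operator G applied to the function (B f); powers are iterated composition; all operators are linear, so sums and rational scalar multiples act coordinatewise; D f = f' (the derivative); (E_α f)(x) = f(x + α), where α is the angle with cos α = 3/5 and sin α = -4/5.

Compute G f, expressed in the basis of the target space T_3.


D f = -(3/2)sin x - (9/4)cos 3x - 27sin 3x
D D f = -(3/2)cos x - 81cos 3x + (27/4)sin 3x
E_alpha f = (9/10)cos x + (6/5)sin x - (204/25)cos 3x + (387/100)sin 3x
(-4E_alpha) f = -(18/5)cos x - (24/5)sin x + (816/25)cos 3x - (387/25)sin 3x
(D^2 − 4E_alpha) f = -(51/10)cos x - (24/5)sin x - (1209/25)cos 3x - (873/100)sin 3x

the result is g(x) = -(51/10)cos x - (24/5)sin x - (1209/25)cos 3x - (873/100)sin 3x


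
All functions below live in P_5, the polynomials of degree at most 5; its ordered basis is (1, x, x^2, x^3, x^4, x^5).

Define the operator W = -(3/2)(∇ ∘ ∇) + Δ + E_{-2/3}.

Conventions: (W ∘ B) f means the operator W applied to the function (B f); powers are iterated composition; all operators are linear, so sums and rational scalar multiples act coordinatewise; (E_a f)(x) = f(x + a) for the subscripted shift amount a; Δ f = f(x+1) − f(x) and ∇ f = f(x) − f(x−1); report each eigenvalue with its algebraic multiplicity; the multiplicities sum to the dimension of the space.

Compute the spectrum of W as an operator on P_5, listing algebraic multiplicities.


image of 1: 1
image of x: x + 1/3
image of x^2: x^2 + (2/3)x - 14/9
image of x^3: x^3 + x^2 - (14/3)x + 262/27
image of x^4: x^4 + (4/3)x^3 - (28/3)x^2 + (1048/27)x - 1604/81
image of x^5: x^5 + (5/3)x^4 - (140/9)x^3 + (2620/27)x^2 - (8020/81)x + 11146/243
the matrix is upper triangular; its diagonal is (1, 1, 1, 1, 1, 1)
for a triangular matrix the eigenvalues are the diagonal entries, with algebraic multiplicity their repetition count

λ = 1 (multiplicity 6)


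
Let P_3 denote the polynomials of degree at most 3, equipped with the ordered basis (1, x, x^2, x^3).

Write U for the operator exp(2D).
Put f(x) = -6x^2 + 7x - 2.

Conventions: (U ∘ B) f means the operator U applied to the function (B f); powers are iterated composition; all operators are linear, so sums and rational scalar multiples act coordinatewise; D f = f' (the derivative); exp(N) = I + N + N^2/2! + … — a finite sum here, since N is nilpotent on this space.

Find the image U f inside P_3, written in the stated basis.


order-1 term: -24x + 14
order-2 term: -24
the series for exp(2D) f terminates at order 2
exp(2D) f = -6x^2 - 17x - 12

the image equals g(x) = -6x^2 - 17x - 12


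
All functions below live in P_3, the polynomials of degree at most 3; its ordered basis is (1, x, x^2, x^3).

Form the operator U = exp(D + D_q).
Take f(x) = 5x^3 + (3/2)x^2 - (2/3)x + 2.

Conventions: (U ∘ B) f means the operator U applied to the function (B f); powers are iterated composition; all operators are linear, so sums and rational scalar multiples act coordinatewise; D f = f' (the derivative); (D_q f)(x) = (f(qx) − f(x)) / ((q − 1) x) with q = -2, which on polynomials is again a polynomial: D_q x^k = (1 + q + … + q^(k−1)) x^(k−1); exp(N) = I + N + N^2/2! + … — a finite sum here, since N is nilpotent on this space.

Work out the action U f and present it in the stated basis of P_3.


order-1 term: 30x^2 + (3/2)x - 4/3
order-2 term: 15x + 3/2
order-3 term: 10
the series for exp(D + D_q) f terminates at order 3
exp(D + D_q) f = 5x^3 + (63/2)x^2 + (95/6)x + 73/6

the result is g(x) = 5x^3 + (63/2)x^2 + (95/6)x + 73/6


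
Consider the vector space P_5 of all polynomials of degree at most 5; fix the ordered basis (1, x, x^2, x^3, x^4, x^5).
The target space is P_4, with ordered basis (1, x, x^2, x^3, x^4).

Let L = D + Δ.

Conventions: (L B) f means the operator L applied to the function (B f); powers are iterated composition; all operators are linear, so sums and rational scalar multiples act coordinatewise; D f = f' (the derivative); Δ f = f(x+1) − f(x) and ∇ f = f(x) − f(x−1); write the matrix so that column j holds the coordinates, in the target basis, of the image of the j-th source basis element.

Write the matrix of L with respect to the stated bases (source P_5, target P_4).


the matrix is [[0, 2, 1, 1, 1, 1]; [0, 0, 4, 3, 4, 5]; [0, 0, 0, 6, 6, 10]; [0, 0, 0, 0, 8, 10]; [0, 0, 0, 0, 0, 10]] (rows listed top to bottom)

image of 1: 0
image of x: 2
image of x^2: 4x + 1
image of x^3: 6x^2 + 3x + 1
image of x^4: 8x^3 + 6x^2 + 4x + 1
image of x^5: 10x^4 + 10x^3 + 10x^2 + 5x + 1
each image's coordinates form column j of the matrix


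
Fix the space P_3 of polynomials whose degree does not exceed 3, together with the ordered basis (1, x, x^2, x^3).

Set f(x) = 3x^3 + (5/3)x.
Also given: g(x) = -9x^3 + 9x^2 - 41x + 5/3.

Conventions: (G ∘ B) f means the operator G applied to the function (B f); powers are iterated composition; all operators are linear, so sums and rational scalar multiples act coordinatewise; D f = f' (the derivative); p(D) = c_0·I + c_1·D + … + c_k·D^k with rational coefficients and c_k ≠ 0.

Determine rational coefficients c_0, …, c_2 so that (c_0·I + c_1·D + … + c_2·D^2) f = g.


D^0 f = 3x^3 + (5/3)x
D^1 f = 9x^2 + 5/3
D^2 f = 18x
matching coefficients of g against c_0 f + c_1 Df + … from the top degree down determines the c_i
solution: c_0 = -3, c_1 = 1, c_2 = -2

p(D) = -3·I + D − 2·D^2, i.e. c_0 = -3, c_1 = 1, c_2 = -2


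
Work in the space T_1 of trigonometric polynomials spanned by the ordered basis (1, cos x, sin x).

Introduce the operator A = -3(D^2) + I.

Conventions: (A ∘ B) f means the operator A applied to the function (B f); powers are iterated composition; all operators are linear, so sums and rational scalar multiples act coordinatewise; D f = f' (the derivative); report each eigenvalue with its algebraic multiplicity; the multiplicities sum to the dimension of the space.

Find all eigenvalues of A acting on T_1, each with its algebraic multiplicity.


image of 1: 1
image of cos x: 4cos x
image of sin x: 4sin x
the matrix is diagonal; its diagonal is (1, 4, 4)
for a triangular matrix the eigenvalues are the diagonal entries, with algebraic multiplicity their repetition count

λ = 1 (multiplicity 1), λ = 4 (multiplicity 2)


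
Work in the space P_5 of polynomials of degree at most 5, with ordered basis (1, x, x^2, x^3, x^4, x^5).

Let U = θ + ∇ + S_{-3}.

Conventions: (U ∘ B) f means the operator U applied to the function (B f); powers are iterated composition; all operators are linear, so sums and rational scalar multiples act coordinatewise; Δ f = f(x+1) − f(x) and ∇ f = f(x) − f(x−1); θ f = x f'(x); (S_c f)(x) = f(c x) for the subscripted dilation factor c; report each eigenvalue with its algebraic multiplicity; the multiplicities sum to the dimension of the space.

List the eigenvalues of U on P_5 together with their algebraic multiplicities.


image of 1: 1
image of x: -2x + 1
image of x^2: 11x^2 + 2x - 1
image of x^3: -24x^3 + 3x^2 - 3x + 1
image of x^4: 85x^4 + 4x^3 - 6x^2 + 4x - 1
image of x^5: -238x^5 + 5x^4 - 10x^3 + 10x^2 - 5x + 1
the matrix is upper triangular; its diagonal is (1, -2, 11, -24, 85, -238)
for a triangular matrix the eigenvalues are the diagonal entries, with algebraic multiplicity their repetition count

λ = -238 (multiplicity 1), λ = -24 (multiplicity 1), λ = -2 (multiplicity 1), λ = 1 (multiplicity 1), λ = 11 (multiplicity 1), λ = 85 (multiplicity 1)


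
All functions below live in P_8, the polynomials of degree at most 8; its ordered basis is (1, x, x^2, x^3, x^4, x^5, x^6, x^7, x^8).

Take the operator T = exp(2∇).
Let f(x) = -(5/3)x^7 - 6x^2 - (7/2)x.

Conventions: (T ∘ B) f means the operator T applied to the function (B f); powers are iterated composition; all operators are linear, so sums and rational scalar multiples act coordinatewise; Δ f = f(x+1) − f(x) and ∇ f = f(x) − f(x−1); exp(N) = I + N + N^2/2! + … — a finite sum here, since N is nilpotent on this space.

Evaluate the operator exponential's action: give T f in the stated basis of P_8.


g(x) = -(5/3)x^7 - (70/3)x^6 - 70x^5 + (350/3)x^4 + 350x^3 - 496x^2 - (1985/6)x + 833/3

order-1 term: -(70/3)x^6 + 70x^5 - (350/3)x^4 + (350/3)x^3 - 70x^2 - (2/3)x + 5/3
order-2 term: -140x^5 + 700x^4 - (4900/3)x^3 + 2100x^2 - (4340/3)x + 396
order-3 term: -(1400/3)x^4 + 2800x^3 - 7000x^2 + 8400x - 12040/3
order-4 term: -(2800/3)x^3 + 5600x^2 - (36400/3)x + 28000/3
order-5 term: -1120x^2 + 5600x - 22400/3
order-6 term: -(2240/3)x + 2240
order-7 term: -640/3
the series for exp(2∇) f terminates at order 7
exp(2∇) f = -(5/3)x^7 - (70/3)x^6 - 70x^5 + (350/3)x^4 + 350x^3 - 496x^2 - (1985/6)x + 833/3


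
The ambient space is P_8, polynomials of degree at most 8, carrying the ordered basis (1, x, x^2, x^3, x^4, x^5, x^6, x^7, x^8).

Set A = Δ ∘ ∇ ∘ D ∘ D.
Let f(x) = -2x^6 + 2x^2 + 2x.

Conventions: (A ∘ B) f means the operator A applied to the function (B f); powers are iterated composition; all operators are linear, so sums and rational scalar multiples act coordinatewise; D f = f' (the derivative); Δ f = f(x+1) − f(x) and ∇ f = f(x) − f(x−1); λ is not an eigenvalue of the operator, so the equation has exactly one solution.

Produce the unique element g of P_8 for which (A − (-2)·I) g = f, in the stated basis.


write g with unknown coordinates in the stated basis and equate coefficients in (A − (-2)·I) g = f
solving from the highest basis element down gives g = -x^6 + 181x^2 + x + 30
check: A g = -360x^2 - 60
so A g − (-2)·g = -2x^6 + 2x^2 + 2x = f ✓

g(x) = -x^6 + 181x^2 + x + 30


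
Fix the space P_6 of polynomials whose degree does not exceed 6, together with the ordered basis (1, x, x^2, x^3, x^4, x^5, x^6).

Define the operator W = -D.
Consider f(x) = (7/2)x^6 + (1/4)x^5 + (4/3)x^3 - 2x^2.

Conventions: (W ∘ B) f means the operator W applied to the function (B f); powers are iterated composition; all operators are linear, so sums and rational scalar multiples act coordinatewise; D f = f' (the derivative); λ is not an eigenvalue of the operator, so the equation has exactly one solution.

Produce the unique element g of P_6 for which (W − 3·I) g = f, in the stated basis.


write g with unknown coordinates in the stated basis and equate coefficients in (W − 3·I) g = f
solving from the highest basis element down gives g = -(7/6)x^6 + (9/4)x^5 - (15/4)x^4 + (41/9)x^3 - (35/9)x^2 + (70/27)x - 70/81
check: W g = 7x^5 - (45/4)x^4 + 15x^3 - (41/3)x^2 + (70/9)x - 70/27
so W g − 3·g = (7/2)x^6 + (1/4)x^5 + (4/3)x^3 - 2x^2 = f ✓

the result is g(x) = -(7/6)x^6 + (9/4)x^5 - (15/4)x^4 + (41/9)x^3 - (35/9)x^2 + (70/27)x - 70/81


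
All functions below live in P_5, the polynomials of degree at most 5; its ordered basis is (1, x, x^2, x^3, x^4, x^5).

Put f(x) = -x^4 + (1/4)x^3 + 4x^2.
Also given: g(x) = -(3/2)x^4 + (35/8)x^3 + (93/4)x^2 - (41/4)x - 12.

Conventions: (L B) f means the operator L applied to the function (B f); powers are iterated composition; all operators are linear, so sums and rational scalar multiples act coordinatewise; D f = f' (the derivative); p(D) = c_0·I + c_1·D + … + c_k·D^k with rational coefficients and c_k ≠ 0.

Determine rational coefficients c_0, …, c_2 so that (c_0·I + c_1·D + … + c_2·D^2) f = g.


D^0 f = -x^4 + (1/4)x^3 + 4x^2
D^1 f = -4x^3 + (3/4)x^2 + 8x
D^2 f = -12x^2 + (3/2)x + 8
matching coefficients of g against c_0 f + c_1 Df + … from the top degree down determines the c_i
solution: c_0 = 3/2, c_1 = -1, c_2 = -3/2

p(D) = (3/2)·I − D − (3/2)·D^2, i.e. c_0 = 3/2, c_1 = -1, c_2 = -3/2


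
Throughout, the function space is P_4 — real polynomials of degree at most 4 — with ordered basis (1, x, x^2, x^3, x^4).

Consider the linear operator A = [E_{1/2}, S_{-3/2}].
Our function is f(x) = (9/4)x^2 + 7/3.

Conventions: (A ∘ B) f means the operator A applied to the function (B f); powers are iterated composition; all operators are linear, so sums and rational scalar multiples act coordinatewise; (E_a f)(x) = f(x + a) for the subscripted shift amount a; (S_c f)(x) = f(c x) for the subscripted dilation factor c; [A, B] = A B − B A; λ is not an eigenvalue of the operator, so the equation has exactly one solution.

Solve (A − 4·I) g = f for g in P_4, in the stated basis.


write g with unknown coordinates in the stated basis and equate coefficients in (A − 4·I) g = f
solving from the highest basis element down gives g = -(9/16)x^2 - (135/256)x - 5683/12288
check: A g = -(135/64)x + 495/1024
so A g − 4·g = (9/4)x^2 + 7/3 = f ✓

g(x) = -(9/16)x^2 - (135/256)x - 5683/12288


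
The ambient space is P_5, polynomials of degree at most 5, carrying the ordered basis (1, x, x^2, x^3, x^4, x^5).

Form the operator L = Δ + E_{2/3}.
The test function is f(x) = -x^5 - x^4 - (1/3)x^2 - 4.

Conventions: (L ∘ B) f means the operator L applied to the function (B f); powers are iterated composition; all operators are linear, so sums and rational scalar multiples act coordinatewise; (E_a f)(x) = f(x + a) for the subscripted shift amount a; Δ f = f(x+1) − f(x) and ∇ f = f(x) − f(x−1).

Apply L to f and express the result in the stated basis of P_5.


g(x) = -x^5 - (28/3)x^4 - (190/9)x^3 - (593/27)x^2 - (995/81)x - 1655/243

Δ f = -5x^4 - 14x^3 - 16x^2 - (29/3)x - 7/3
E_{2/3} f = -x^5 - (13/3)x^4 - (64/9)x^3 - (161/27)x^2 - (212/81)x - 1088/243
(Δ + E_{2/3}) f = -x^5 - (28/3)x^4 - (190/9)x^3 - (593/27)x^2 - (995/81)x - 1655/243


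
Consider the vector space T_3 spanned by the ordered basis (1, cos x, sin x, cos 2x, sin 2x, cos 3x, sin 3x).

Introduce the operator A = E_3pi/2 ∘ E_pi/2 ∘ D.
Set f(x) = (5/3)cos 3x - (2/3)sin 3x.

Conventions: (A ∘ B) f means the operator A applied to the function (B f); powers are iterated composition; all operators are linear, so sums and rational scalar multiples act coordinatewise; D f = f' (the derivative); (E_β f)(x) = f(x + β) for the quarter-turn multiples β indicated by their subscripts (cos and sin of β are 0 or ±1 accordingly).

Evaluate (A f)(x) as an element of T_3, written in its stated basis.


the image equals g(x) = -2cos 3x - 5sin 3x

D f = -2cos 3x - 5sin 3x
E_pi/2 D f = 5cos 3x - 2sin 3x
E_3pi/2 E_pi/2 D f = -2cos 3x - 5sin 3x


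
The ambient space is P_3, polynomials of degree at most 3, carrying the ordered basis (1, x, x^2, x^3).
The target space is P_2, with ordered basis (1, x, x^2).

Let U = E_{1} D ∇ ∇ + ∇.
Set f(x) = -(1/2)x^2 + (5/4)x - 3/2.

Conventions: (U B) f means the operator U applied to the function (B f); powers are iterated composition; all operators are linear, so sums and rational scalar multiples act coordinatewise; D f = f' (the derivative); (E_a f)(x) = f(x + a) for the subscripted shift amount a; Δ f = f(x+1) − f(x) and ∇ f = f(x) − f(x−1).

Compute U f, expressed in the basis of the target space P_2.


∇ f = -x + 7/4
∇ ∇ f = -1
D ∇ ∇ f = 0
E_{1} D ∇ ∇ f = 0
∇ f = -x + 7/4
(E_{1} D ∇ ∇ + ∇) f = -x + 7/4

the result is g(x) = -x + 7/4


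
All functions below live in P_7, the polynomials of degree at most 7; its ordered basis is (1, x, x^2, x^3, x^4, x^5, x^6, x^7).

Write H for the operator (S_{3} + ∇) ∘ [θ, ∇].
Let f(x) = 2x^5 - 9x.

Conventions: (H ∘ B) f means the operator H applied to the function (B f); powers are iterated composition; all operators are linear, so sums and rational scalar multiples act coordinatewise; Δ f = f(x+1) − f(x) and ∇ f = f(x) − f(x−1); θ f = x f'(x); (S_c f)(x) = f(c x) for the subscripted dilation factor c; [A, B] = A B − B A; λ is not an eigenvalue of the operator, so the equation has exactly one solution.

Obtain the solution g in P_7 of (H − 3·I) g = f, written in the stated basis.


write g with unknown coordinates in the stated basis and equate coefficients in (H − 3·I) g = f
solving from the highest basis element down gives g = -(2/3)x^5 + 90x^4 - (30200/9)x^3 + 33120x^2 - (716773/9)x + 515713/27
check: H g = 270x^4 - (30200/3)x^3 + 99360x^2 - (716800/3)x + 515713/9
so H g − 3·g = 2x^5 - 9x = f ✓

the image equals g(x) = -(2/3)x^5 + 90x^4 - (30200/9)x^3 + 33120x^2 - (716773/9)x + 515713/27


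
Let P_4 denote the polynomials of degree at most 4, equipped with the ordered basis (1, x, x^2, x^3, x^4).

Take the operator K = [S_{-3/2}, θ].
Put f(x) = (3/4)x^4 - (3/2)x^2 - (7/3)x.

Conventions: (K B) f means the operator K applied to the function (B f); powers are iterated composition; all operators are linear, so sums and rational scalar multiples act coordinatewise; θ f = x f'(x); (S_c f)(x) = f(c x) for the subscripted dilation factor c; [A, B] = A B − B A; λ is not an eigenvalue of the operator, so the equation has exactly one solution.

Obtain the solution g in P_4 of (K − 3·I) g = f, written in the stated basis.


write g with unknown coordinates in the stated basis and equate coefficients in (K − 3·I) g = f
solving from the highest basis element down gives g = -(1/4)x^4 + (1/2)x^2 + (7/9)x
check: K g = 0
so K g − 3·g = (3/4)x^4 - (3/2)x^2 - (7/3)x = f ✓

g(x) = -(1/4)x^4 + (1/2)x^2 + (7/9)x


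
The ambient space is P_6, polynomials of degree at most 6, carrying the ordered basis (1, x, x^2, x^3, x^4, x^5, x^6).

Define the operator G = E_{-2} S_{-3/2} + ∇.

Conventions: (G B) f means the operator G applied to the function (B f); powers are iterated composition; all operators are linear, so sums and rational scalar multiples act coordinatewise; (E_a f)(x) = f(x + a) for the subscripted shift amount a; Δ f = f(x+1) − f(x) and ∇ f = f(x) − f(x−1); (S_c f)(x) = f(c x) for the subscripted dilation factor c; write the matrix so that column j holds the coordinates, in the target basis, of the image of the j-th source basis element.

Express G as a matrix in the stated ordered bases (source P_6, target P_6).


the matrix is [[1, 4, 8, 28, 80, 244, 728]; [0, -3/2, -7, -87/2, -158, -1225/2, -2181]; [0, 0, 9/4, 93/4, 231/2, 1235/2, 10875/4]; [0, 0, 0, -27/8, -73/2, -1255/4, -3605/2]; [0, 0, 0, 0, 81/16, 1295/16, 10695/16]; [0, 0, 0, 0, 0, -243/32, -2091/16]; [0, 0, 0, 0, 0, 0, 729/64]] (rows listed top to bottom)

image of 1: 1
image of x: -(3/2)x + 4
image of x^2: (9/4)x^2 - 7x + 8
image of x^3: -(27/8)x^3 + (93/4)x^2 - (87/2)x + 28
image of x^4: (81/16)x^4 - (73/2)x^3 + (231/2)x^2 - 158x + 80
image of x^5: -(243/32)x^5 + (1295/16)x^4 - (1255/4)x^3 + (1235/2)x^2 - (1225/2)x + 244
image of x^6: (729/64)x^6 - (2091/16)x^5 + (10695/16)x^4 - (3605/2)x^3 + (10875/4)x^2 - 2181x + 728
each image's coordinates form column j of the matrix


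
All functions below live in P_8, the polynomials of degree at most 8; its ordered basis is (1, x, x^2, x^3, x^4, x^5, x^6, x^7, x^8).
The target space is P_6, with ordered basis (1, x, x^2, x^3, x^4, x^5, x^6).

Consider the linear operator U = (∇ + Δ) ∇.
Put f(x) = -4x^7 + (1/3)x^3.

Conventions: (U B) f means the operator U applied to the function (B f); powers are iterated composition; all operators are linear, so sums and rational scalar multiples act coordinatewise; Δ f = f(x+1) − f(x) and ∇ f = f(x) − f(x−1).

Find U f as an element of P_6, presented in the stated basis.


the image equals g(x) = -336x^5 + 840x^4 - 2240x^3 + 2520x^2 - 1788x + 502

∇ f = -28x^6 + 84x^5 - 140x^4 + 140x^3 - 83x^2 + 27x - 11/3
∇ ∇ f = -168x^5 + 840x^4 - 1960x^3 + 2520x^2 - 1734x + 502
Δ ∇ f = -168x^5 - 280x^3 - 54x
(∇ + Δ) ∇ f = -336x^5 + 840x^4 - 2240x^3 + 2520x^2 - 1788x + 502


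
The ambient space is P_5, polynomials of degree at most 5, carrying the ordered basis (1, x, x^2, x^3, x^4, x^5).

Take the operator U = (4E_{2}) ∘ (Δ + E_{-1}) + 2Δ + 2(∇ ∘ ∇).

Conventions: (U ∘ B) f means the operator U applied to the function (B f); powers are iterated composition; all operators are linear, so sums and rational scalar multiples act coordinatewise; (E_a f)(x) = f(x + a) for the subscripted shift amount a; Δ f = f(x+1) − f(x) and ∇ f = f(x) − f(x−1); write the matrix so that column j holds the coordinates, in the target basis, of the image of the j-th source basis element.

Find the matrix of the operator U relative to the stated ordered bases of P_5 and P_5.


image of 1: 4
image of x: 4x + 10
image of x^2: 4x^2 + 20x + 30
image of x^3: 4x^3 + 30x^2 + 90x + 70
image of x^4: 4x^4 + 40x^3 + 180x^2 + 280x + 294
image of x^5: 4x^5 + 50x^4 + 300x^3 + 700x^2 + 1470x + 790
each image's coordinates form column j of the matrix

the matrix is [[4, 10, 30, 70, 294, 790]; [0, 4, 20, 90, 280, 1470]; [0, 0, 4, 30, 180, 700]; [0, 0, 0, 4, 40, 300]; [0, 0, 0, 0, 4, 50]; [0, 0, 0, 0, 0, 4]] (rows listed top to bottom)


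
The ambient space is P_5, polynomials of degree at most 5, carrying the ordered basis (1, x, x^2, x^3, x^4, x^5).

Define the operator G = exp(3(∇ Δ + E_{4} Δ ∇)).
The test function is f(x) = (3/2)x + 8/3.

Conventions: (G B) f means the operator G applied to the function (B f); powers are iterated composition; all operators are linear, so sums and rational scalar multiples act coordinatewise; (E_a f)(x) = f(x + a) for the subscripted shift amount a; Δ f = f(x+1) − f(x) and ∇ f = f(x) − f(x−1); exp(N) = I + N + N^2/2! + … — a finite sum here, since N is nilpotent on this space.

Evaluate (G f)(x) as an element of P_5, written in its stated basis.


the series for exp(3(∇ Δ + E_{4} Δ ∇)) f terminates at order 0
exp(3(∇ Δ + E_{4} Δ ∇)) f = (3/2)x + 8/3

g(x) = (3/2)x + 8/3


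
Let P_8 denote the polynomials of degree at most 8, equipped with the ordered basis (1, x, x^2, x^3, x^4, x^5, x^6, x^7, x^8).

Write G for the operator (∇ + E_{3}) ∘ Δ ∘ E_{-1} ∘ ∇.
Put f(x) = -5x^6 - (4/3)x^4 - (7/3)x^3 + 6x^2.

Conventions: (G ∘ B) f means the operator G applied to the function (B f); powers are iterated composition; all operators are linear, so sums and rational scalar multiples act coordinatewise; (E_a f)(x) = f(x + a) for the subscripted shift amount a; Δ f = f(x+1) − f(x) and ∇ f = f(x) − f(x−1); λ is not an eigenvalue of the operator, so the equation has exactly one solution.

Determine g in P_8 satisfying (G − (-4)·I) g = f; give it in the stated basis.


write g with unknown coordinates in the stated basis and equate coefficients in (G − (-4)·I) g = f
solving from the highest basis element down gives g = -(5/4)x^6 + (217/24)x^4 + (1343/12)x^3 + 40x^2 + (2305/8)x - 25723/48
check: G g = -(75/2)x^4 - 450x^3 - 154x^2 - (2305/2)x + 25723/12
so G g − (-4)·g = -5x^6 - (4/3)x^4 - (7/3)x^3 + 6x^2 = f ✓

g(x) = -(5/4)x^6 + (217/24)x^4 + (1343/12)x^3 + 40x^2 + (2305/8)x - 25723/48


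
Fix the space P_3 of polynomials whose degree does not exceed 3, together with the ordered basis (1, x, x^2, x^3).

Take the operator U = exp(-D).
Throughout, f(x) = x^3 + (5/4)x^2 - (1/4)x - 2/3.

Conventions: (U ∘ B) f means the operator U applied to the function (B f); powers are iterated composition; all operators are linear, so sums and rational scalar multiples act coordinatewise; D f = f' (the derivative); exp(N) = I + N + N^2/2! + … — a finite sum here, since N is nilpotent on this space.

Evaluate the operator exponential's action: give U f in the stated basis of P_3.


the image equals g(x) = x^3 - (7/4)x^2 + (1/4)x - 1/6

order-1 term: -3x^2 - (5/2)x + 1/4
order-2 term: 3x + 5/4
order-3 term: -1
the series for exp(-D) f terminates at order 3
exp(-D) f = x^3 - (7/4)x^2 + (1/4)x - 1/6


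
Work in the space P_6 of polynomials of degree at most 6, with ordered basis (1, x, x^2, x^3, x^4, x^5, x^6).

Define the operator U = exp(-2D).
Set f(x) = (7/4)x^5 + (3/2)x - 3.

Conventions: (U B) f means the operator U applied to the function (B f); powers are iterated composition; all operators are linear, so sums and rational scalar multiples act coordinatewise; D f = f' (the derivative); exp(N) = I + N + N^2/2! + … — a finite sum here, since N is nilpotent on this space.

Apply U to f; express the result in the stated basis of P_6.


order-1 term: -(35/2)x^4 - 3
order-2 term: 70x^3
order-3 term: -140x^2
order-4 term: 140x
order-5 term: -56
the series for exp(-2D) f terminates at order 5
exp(-2D) f = (7/4)x^5 - (35/2)x^4 + 70x^3 - 140x^2 + (283/2)x - 62

the result is g(x) = (7/4)x^5 - (35/2)x^4 + 70x^3 - 140x^2 + (283/2)x - 62


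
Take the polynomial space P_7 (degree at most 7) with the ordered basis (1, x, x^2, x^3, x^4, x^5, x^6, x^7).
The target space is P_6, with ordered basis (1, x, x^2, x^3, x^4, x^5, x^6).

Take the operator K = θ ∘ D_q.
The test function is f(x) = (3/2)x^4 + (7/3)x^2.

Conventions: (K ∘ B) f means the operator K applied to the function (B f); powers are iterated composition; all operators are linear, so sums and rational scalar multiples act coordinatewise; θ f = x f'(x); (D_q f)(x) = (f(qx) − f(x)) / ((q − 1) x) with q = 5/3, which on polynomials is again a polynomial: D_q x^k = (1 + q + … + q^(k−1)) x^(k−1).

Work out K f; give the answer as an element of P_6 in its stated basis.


D_q f = (136/9)x^3 + (56/9)x
θ D_q f = (136/3)x^3 + (56/9)x

g(x) = (136/3)x^3 + (56/9)x


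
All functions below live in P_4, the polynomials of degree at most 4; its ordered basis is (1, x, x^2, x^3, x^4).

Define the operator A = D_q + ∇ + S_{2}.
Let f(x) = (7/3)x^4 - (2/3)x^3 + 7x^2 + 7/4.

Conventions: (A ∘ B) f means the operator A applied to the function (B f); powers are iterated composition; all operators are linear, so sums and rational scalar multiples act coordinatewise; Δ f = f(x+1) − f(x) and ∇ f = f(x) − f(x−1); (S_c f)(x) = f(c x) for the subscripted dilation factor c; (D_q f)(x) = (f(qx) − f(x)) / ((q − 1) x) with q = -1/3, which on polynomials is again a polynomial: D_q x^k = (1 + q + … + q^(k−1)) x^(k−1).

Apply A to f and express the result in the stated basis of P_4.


the image equals g(x) = (112/3)x^4 + (464/81)x^3 + (310/27)x^2 + 30x - 33/4

D_q f = (140/81)x^3 - (14/27)x^2 + (14/3)x
∇ f = (28/3)x^3 - 16x^2 + (76/3)x - 10
S_{2} f = (112/3)x^4 - (16/3)x^3 + 28x^2 + 7/4
(D_q + ∇ + S_{2}) f = (112/3)x^4 + (464/81)x^3 + (310/27)x^2 + 30x - 33/4


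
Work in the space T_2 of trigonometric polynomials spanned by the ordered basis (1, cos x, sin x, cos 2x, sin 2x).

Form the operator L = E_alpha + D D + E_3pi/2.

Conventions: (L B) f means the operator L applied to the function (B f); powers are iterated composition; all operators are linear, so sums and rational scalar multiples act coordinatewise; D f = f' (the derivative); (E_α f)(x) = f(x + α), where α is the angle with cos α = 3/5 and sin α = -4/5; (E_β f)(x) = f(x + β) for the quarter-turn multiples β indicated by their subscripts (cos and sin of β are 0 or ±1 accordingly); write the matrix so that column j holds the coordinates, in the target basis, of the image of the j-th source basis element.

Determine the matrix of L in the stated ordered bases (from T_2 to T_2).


image of 1: 2
image of cos x: -(2/5)cos x + (9/5)sin x
image of sin x: -(9/5)cos x - (2/5)sin x
image of cos 2x: -(132/25)cos 2x + (24/25)sin 2x
image of sin 2x: -(24/25)cos 2x - (132/25)sin 2x
each image's coordinates form column j of the matrix

the matrix is [[2, 0, 0, 0, 0]; [0, -2/5, -9/5, 0, 0]; [0, 9/5, -2/5, 0, 0]; [0, 0, 0, -132/25, -24/25]; [0, 0, 0, 24/25, -132/25]] (rows listed top to bottom)


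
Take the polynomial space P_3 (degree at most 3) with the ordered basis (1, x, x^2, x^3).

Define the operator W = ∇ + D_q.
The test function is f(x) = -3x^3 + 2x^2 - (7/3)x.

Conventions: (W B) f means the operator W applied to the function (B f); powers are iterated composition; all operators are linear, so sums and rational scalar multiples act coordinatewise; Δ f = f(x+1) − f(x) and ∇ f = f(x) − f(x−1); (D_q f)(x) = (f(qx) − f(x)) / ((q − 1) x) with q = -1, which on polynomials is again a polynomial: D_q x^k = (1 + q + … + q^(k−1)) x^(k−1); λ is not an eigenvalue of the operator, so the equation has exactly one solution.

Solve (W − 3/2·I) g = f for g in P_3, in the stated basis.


write g with unknown coordinates in the stated basis and equate coefficients in (W − 3/2·I) g = f
solving from the highest basis element down gives g = 2x^3 + 4x^2 + (26/9)x + 68/27
check: W g = 8x^2 + 2x + 34/9
so W g − 3/2·g = -3x^3 + 2x^2 - (7/3)x = f ✓

the image equals g(x) = 2x^3 + 4x^2 + (26/9)x + 68/27


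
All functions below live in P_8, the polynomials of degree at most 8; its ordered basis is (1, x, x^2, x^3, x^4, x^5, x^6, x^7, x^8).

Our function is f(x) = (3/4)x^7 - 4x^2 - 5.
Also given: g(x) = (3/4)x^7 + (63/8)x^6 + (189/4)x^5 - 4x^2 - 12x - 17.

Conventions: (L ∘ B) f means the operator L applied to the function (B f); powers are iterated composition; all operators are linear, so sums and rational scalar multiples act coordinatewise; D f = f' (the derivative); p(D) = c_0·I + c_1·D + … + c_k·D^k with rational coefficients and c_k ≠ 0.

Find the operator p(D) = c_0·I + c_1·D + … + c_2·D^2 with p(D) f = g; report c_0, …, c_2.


D^0 f = (3/4)x^7 - 4x^2 - 5
D^1 f = (21/4)x^6 - 8x
D^2 f = (63/2)x^5 - 8
matching coefficients of g against c_0 f + c_1 Df + … from the top degree down determines the c_i
solution: c_0 = 1, c_1 = 3/2, c_2 = 3/2

p(D) = I + (3/2)·D + (3/2)·D^2, i.e. c_0 = 1, c_1 = 3/2, c_2 = 3/2


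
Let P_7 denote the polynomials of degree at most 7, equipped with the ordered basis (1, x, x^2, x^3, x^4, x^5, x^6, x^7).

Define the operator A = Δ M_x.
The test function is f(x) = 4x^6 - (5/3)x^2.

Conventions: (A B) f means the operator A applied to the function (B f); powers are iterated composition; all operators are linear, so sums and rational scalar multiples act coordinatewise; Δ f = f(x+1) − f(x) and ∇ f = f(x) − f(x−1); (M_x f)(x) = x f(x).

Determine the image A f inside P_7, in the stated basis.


M_x f = 4x^7 - (5/3)x^3
Δ M_x f = 28x^6 + 84x^5 + 140x^4 + 140x^3 + 79x^2 + 23x + 7/3

the result is g(x) = 28x^6 + 84x^5 + 140x^4 + 140x^3 + 79x^2 + 23x + 7/3


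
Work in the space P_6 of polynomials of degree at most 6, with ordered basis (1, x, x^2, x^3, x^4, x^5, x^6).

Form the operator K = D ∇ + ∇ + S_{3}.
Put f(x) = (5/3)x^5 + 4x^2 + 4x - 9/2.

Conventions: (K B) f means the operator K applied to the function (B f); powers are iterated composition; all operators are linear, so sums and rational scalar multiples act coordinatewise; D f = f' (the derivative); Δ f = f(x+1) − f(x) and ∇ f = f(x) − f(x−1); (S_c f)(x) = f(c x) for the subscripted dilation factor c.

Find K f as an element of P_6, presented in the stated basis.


∇ f = (25/3)x^4 - (50/3)x^3 + (50/3)x^2 - (1/3)x + 5/3
D ∇ f = (100/3)x^3 - 50x^2 + (100/3)x - 1/3
∇ f = (25/3)x^4 - (50/3)x^3 + (50/3)x^2 - (1/3)x + 5/3
S_{3} f = 405x^5 + 36x^2 + 12x - 9/2
(D ∇ + ∇ + S_{3}) f = 405x^5 + (25/3)x^4 + (50/3)x^3 + (8/3)x^2 + 45x - 19/6

the image equals g(x) = 405x^5 + (25/3)x^4 + (50/3)x^3 + (8/3)x^2 + 45x - 19/6


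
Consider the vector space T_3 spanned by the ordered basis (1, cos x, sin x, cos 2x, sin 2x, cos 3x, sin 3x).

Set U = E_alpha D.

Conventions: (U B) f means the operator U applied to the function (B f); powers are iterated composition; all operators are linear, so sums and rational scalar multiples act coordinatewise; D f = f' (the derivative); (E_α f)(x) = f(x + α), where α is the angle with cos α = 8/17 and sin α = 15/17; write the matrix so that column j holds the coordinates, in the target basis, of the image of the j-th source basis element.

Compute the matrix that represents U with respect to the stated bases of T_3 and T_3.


the matrix is [[0, 0, 0, 0, 0, 0, 0]; [0, -15/17, 8/17, 0, 0, 0, 0]; [0, -8/17, -15/17, 0, 0, 0, 0]; [0, 0, 0, -480/289, -322/289, 0, 0]; [0, 0, 0, 322/289, -480/289, 0, 0]; [0, 0, 0, 0, 0, 1485/4913, -14664/4913]; [0, 0, 0, 0, 0, 14664/4913, 1485/4913]] (rows listed top to bottom)

image of 1: 0
image of cos x: -(15/17)cos x - (8/17)sin x
image of sin x: (8/17)cos x - (15/17)sin x
image of cos 2x: -(480/289)cos 2x + (322/289)sin 2x
image of sin 2x: -(322/289)cos 2x - (480/289)sin 2x
image of cos 3x: (1485/4913)cos 3x + (14664/4913)sin 3x
image of sin 3x: -(14664/4913)cos 3x + (1485/4913)sin 3x
each image's coordinates form column j of the matrix


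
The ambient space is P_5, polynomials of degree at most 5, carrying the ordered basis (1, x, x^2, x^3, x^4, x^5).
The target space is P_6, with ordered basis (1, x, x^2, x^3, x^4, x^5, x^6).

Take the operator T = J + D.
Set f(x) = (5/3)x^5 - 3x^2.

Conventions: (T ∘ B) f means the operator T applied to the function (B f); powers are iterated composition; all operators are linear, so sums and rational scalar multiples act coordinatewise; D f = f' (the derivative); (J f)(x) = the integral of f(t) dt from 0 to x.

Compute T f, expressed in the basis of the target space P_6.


the result is g(x) = (5/18)x^6 + (25/3)x^4 - x^3 - 6x

J f = (5/18)x^6 - x^3
D f = (25/3)x^4 - 6x
(J + D) f = (5/18)x^6 + (25/3)x^4 - x^3 - 6x


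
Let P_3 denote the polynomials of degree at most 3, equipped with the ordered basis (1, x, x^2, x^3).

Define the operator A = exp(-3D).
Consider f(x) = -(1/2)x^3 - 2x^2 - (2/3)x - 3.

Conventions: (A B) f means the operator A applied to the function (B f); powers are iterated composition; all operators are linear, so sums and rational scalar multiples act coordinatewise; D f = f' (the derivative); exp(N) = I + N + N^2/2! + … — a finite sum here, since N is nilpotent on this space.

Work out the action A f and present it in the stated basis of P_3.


the result is g(x) = -(1/2)x^3 + (5/2)x^2 - (13/6)x - 11/2

order-1 term: (9/2)x^2 + 12x + 2
order-2 term: -(27/2)x - 18
order-3 term: 27/2
the series for exp(-3D) f terminates at order 3
exp(-3D) f = -(1/2)x^3 + (5/2)x^2 - (13/6)x - 11/2


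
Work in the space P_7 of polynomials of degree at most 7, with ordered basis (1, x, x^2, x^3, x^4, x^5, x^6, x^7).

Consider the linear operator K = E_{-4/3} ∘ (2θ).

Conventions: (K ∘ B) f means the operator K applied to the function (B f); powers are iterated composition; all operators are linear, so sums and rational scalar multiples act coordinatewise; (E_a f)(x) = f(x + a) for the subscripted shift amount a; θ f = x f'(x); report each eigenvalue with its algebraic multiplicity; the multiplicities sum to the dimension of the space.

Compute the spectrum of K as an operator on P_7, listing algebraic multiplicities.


λ = 0 (multiplicity 1), λ = 2 (multiplicity 1), λ = 4 (multiplicity 1), λ = 6 (multiplicity 1), λ = 8 (multiplicity 1), λ = 10 (multiplicity 1), λ = 12 (multiplicity 1), λ = 14 (multiplicity 1)

image of 1: 0
image of x: 2x - 8/3
image of x^2: 4x^2 - (32/3)x + 64/9
image of x^3: 6x^3 - 24x^2 + 32x - 128/9
image of x^4: 8x^4 - (128/3)x^3 + (256/3)x^2 - (2048/27)x + 2048/81
image of x^5: 10x^5 - (200/3)x^4 + (1600/9)x^3 - (6400/27)x^2 + (12800/81)x - 10240/243
image of x^6: 12x^6 - 96x^5 + 320x^4 - (5120/9)x^3 + (5120/9)x^2 - (8192/27)x + 16384/243
image of x^7: 14x^7 - (392/3)x^6 + (1568/3)x^5 - (31360/27)x^4 + (125440/81)x^3 - (100352/81)x^2 + (401408/729)x - 229376/2187
the matrix is upper triangular; its diagonal is (0, 2, 4, 6, 8, 10, 12, 14)
for a triangular matrix the eigenvalues are the diagonal entries, with algebraic multiplicity their repetition count


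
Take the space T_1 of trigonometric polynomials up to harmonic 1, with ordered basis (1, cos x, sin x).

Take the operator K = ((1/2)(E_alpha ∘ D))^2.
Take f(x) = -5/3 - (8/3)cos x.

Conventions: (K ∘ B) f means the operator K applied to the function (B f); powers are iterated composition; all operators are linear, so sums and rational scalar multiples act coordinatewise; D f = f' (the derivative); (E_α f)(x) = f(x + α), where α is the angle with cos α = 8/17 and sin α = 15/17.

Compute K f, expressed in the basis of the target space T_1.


the result is g(x) = -(322/867)cos x - (160/289)sin x

D f = (8/3)sin x
E_alpha D f = (40/17)cos x + (64/51)sin x
((1/2)(E_alpha ∘ D)) f = (20/17)cos x + (32/51)sin x
D ((1/2)(E_alpha ∘ D)) f = (32/51)cos x - (20/17)sin x
E_alpha D ((1/2)(E_alpha ∘ D)) f = -(644/867)cos x - (320/289)sin x
((1/2)(E_alpha ∘ D)) ((1/2)(E_alpha ∘ D)) f = -(322/867)cos x - (160/289)sin x


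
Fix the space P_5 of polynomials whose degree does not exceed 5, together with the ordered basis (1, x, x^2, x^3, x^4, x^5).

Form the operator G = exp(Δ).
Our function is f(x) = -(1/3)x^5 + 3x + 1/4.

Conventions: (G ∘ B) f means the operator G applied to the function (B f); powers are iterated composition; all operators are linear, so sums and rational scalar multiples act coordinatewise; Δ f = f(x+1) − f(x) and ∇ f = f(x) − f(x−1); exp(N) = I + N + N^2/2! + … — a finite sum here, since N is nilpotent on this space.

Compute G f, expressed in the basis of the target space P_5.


the result is g(x) = -(1/3)x^5 - (5/3)x^4 - (20/3)x^3 - (50/3)x^2 - 22x - 169/12

order-1 term: -(5/3)x^4 - (10/3)x^3 - (10/3)x^2 - (5/3)x + 8/3
order-2 term: -(10/3)x^3 - 10x^2 - (35/3)x - 5
order-3 term: -(10/3)x^2 - 10x - 25/3
order-4 term: -(5/3)x - 10/3
order-5 term: -1/3
the series for exp(Δ) f terminates at order 5
exp(Δ) f = -(1/3)x^5 - (5/3)x^4 - (20/3)x^3 - (50/3)x^2 - 22x - 169/12


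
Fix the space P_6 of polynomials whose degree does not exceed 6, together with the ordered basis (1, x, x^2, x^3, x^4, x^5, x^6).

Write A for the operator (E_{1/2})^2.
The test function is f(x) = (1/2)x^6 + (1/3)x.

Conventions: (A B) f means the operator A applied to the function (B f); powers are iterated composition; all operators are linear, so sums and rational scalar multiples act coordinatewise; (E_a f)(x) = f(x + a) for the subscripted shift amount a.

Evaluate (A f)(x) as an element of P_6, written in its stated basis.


E_{1/2} f = (1/2)x^6 + (3/2)x^5 + (15/8)x^4 + (5/4)x^3 + (15/32)x^2 + (41/96)x + 67/384
E_{1/2} E_{1/2} f = (1/2)x^6 + 3x^5 + (15/2)x^4 + 10x^3 + (15/2)x^2 + (10/3)x + 5/6

g(x) = (1/2)x^6 + 3x^5 + (15/2)x^4 + 10x^3 + (15/2)x^2 + (10/3)x + 5/6
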